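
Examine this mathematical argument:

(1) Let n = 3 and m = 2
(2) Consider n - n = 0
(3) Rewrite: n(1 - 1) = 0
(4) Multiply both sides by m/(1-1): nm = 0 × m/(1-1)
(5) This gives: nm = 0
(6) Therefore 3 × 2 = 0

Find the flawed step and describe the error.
Step 4: Multiply both sides by m/(1-1): nm = 0 × m/(1-1)

Step 4 multiplies both sides by m/(1-1). However, 1-1 = 0, so this is multiplication by m/0, which is undefined. We cannot multiply by an undefined expression.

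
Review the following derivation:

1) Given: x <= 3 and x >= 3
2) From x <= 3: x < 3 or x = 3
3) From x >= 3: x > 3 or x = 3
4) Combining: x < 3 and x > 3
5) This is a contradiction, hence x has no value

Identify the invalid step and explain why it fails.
Step 4: Combining: x < 3 and x > 3

Step 4 incorrectly combines the conditions. From x <= 3 and x >= 3, the intersection is x = 3. The error treats the 'or' cases as 'and' requirements. The correct conclusion is that x = 3 is the unique solution, not that no solution exists.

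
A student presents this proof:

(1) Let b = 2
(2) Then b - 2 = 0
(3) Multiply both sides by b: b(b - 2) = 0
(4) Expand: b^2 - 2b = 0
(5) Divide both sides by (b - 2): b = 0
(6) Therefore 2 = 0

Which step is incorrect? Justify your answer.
Step 5: Divide both sides by (b - 2): b = 0

Step 5 divides both sides by (b - 2). However, since b = 2, we have (b - 2) = 0. Division by zero is undefined, making this step invalid.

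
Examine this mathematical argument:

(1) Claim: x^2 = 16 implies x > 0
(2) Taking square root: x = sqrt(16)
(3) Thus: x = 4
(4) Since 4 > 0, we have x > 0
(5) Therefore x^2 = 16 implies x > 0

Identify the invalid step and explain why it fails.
Step 2: Taking square root: x = sqrt(16)

Step 2 takes the square root and assumes the positive root only. The equation x^2 = 16 actually has two solutions: x = 4 and x = -4. The proof silently assumes x > 0 without justification, then uses this assumption to conclude x > 0, which is circular. The counterexample x = -4 shows the claim is false.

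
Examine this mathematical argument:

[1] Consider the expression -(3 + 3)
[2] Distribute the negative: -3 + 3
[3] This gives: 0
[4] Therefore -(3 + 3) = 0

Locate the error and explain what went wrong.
Step 2: Distribute the negative: -3 + 3

Step 2 incorrectly distributes the negative sign. The correct distribution is -(3 + 3) = -3 - 3 = -6. The negative must be applied to both terms, not just the first. The error treats -(3 + 3) as -3 + 3, which equals 0 instead of -6.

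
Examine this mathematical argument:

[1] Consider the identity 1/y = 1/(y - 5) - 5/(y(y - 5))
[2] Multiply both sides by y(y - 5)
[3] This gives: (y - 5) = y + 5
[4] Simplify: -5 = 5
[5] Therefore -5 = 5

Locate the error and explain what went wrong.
Step 3: This gives: (y - 5) = y + 5

Step 3 makes a sign error when clearing denominators. Multiplying -5/(y(y - 5)) by y(y - 5) gives -5, not +5. The correct result is (y - 5) = y - 5, which is trivially true, not (y - 5) = y + 5. (Step 1 is a valid identity: 1/(y - 5) - 5/(y(y - 5)) = (y - 5)/(y(y - 5)) = 1/y.)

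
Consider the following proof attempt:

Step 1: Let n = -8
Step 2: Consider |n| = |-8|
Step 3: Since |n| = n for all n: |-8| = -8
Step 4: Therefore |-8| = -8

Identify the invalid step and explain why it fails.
Step 3: Since |n| = n for all n: |-8| = -8

Step 3 incorrectly states that |n| = n for all n. The correct definition is |n| = n when n >= 0, and |n| = -n when n < 0. Since -8 < 0, we have |-8| = -(-8) = 8, not -8.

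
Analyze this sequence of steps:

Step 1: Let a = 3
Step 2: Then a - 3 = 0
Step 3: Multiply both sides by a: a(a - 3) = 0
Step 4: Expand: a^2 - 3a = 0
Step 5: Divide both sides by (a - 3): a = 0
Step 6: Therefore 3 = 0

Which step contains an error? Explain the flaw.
Step 5: Divide both sides by (a - 3): a = 0

Step 5 divides both sides by (a - 3). However, since a = 3, we have (a - 3) = 0. Division by zero is undefined, making this step invalid.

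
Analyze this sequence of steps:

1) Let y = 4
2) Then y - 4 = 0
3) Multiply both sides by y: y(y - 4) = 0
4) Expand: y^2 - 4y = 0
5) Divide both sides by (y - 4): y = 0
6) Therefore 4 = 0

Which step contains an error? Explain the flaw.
Step 5: Divide both sides by (y - 4): y = 0

Step 5 divides both sides by (y - 4). However, since y = 4, we have (y - 4) = 0. Division by zero is undefined, making this step invalid.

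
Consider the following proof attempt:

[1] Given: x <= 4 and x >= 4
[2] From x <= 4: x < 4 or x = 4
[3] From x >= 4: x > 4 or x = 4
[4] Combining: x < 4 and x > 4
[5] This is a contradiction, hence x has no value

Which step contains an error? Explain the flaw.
Step 4: Combining: x < 4 and x > 4

Step 4 incorrectly combines the conditions. From x <= 4 and x >= 4, the intersection is x = 4. The error treats the 'or' cases as 'and' requirements. The correct conclusion is that x = 4 is the unique solution, not that no solution exists.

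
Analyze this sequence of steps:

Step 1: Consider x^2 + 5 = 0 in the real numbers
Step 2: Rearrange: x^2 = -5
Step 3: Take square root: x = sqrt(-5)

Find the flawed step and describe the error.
Step 3: Take square root: x = sqrt(-5)

Step 3 takes the square root of -5, which is negative. In the real number system, the square root of a negative number is undefined. The equation x^2 + 5 = 0 has no real solutions. Square roots of negative numbers only exist in the complex numbers.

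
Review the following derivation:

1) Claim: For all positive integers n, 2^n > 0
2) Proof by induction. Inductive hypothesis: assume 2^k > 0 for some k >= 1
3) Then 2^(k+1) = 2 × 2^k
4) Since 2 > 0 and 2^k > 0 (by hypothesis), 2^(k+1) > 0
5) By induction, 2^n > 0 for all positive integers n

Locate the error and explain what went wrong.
Step 5: By induction, 2^n > 0 for all positive integers n

Step 5 concludes the proof by induction, but no base case was ever established. A valid induction proof requires: (1) a base case proving 2^1 > 0, and (2) an inductive step showing IF 2^k > 0 THEN 2^(k+1) > 0. Steps 2-4 correctly establish the inductive step, but without the base case the conclusion in step 5 does not follow.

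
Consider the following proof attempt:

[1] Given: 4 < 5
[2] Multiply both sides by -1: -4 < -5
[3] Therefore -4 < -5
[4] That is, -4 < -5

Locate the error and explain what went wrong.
Step 2: Multiply both sides by -1: -4 < -5

Step 2 multiplies both sides by -1 but fails to reverse the inequality sign. When multiplying (or dividing) an inequality by a negative number, the direction must be reversed. Since 4 < 5, we should get -4 > -5, i.e., -4 > -5.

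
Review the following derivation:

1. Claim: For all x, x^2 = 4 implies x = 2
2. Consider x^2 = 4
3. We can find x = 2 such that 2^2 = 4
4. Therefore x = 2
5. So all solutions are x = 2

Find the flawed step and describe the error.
Step 4: Therefore x = 2

Step 4 incorrectly concludes that x = 2 is the only solution. The proof shows that x = 2 is A solution (existence), but does not show it is the ONLY solution (uniqueness). In fact, x = -2 is also a solution since (-2)^2 = 4. Finding one solution doesn't prove there are no others.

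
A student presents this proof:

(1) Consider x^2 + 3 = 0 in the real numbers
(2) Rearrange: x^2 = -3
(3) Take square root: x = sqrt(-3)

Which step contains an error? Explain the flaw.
Step 3: Take square root: x = sqrt(-3)

Step 3 takes the square root of -3, which is negative. In the real number system, the square root of a negative number is undefined. The equation x^2 + 3 = 0 has no real solutions. Square roots of negative numbers only exist in the complex numbers.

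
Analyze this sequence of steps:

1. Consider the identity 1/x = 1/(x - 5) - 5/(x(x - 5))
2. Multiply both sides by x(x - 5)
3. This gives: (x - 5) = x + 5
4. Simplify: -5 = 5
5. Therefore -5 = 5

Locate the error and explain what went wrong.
Step 3: This gives: (x - 5) = x + 5

Step 3 makes a sign error when clearing denominators. Multiplying -5/(x(x - 5)) by x(x - 5) gives -5, not +5. The correct result is (x - 5) = x - 5, which is trivially true, not (x - 5) = x + 5. (Step 1 is a valid identity: 1/(x - 5) - 5/(x(x - 5)) = (x - 5)/(x(x - 5)) = 1/x.)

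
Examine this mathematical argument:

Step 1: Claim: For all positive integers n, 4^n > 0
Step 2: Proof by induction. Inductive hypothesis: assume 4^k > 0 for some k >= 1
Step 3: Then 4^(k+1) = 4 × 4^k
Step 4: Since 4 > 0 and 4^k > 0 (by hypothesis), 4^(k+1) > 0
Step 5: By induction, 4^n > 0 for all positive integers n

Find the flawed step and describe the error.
Step 5: By induction, 4^n > 0 for all positive integers n

Step 5 concludes the proof by induction, but no base case was ever established. A valid induction proof requires: (1) a base case proving 4^1 > 0, and (2) an inductive step showing IF 4^k > 0 THEN 4^(k+1) > 0. Steps 2-4 correctly establish the inductive step, but without the base case the conclusion in step 5 does not follow.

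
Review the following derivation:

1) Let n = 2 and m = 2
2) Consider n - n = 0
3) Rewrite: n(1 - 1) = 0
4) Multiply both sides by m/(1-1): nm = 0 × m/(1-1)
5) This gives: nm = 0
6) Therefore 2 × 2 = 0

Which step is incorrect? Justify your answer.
Step 4: Multiply both sides by m/(1-1): nm = 0 × m/(1-1)

Step 4 multiplies both sides by m/(1-1). However, 1-1 = 0, so this is multiplication by m/0, which is undefined. We cannot multiply by an undefined expression.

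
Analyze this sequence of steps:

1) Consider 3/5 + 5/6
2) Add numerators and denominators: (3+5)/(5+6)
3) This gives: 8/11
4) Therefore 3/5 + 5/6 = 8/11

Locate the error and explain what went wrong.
Step 2: Add numerators and denominators: (3+5)/(5+6)

Step 2 incorrectly adds fractions by separately adding numerators and denominators. This is wrong. The correct method requires a common denominator: 3/5 + 5/6 = (3×6 + 5×5)/(5×6) = 43/30 = 43/30. The method used gives 8/11, which is different.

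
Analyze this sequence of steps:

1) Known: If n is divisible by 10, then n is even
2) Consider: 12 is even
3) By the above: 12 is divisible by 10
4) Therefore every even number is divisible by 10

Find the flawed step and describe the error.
Step 3: By the above: 12 is divisible by 10

Step 3 commits the fallacy of affirming the consequent. The known fact 'divisible by 10 → even' does NOT imply 'even → divisible by 10'. That would be the converse, which is false. For example, 12 is even but 12 ÷ 10 = 1.20, which is not an integer.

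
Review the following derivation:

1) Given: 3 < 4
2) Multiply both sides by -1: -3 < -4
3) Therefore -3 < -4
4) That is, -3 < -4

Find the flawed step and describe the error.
Step 2: Multiply both sides by -1: -3 < -4

Step 2 multiplies both sides by -1 but fails to reverse the inequality sign. When multiplying (or dividing) an inequality by a negative number, the direction must be reversed. Since 3 < 4, we should get -3 > -4, i.e., -3 > -4.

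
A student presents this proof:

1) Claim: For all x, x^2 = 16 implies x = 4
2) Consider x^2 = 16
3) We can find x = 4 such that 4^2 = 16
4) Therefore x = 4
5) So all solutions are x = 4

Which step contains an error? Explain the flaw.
Step 4: Therefore x = 4

Step 4 incorrectly concludes that x = 4 is the only solution. The proof shows that x = 4 is A solution (existence), but does not show it is the ONLY solution (uniqueness). In fact, x = -4 is also a solution since (-4)^2 = 16. Finding one solution doesn't prove there are no others.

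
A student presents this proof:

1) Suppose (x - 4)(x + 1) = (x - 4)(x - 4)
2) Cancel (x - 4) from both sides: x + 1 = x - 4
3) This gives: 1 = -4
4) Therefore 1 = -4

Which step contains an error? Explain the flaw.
Step 2: Cancel (x - 4) from both sides: x + 1 = x - 4

Step 2 cancels (x - 4) from both sides. This is only valid if (x - 4) ≠ 0, i.e., x ≠ 4. When x = 4, both sides equal zero regardless of the other factors. The correct approach requires considering x = 4 as a separate case.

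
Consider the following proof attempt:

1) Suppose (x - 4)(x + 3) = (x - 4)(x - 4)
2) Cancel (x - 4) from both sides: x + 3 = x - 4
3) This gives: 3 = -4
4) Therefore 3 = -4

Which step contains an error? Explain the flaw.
Step 2: Cancel (x - 4) from both sides: x + 3 = x - 4

Step 2 cancels (x - 4) from both sides. This is only valid if (x - 4) ≠ 0, i.e., x ≠ 4. When x = 4, both sides equal zero regardless of the other factors. The correct approach requires considering x = 4 as a separate case.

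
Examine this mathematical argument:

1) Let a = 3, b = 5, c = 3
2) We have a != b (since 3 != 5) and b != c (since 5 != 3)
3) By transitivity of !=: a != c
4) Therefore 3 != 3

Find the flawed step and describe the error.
Step 3: By transitivity of !=: a != c

Step 3 incorrectly applies transitivity to the '!=' relation. Transitivity states: if a R b and b R c, then a R c. However, '!=' is not transitive. Counterexample: 3 != 5 and 5 != 3, but 3 = 3 (both equal 3). Transitivity holds for relations like <, <=, =, but not for !=.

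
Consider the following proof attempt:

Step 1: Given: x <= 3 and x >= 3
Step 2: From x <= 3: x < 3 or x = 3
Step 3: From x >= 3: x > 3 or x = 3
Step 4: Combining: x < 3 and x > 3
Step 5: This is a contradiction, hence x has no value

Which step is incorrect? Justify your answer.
Step 4: Combining: x < 3 and x > 3

Step 4 incorrectly combines the conditions. From x <= 3 and x >= 3, the intersection is x = 3. The error treats the 'or' cases as 'and' requirements. The correct conclusion is that x = 3 is the unique solution, not that no solution exists.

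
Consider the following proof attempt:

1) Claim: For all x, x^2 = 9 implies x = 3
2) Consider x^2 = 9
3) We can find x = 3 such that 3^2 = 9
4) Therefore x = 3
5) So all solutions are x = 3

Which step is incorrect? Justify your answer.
Step 4: Therefore x = 3

Step 4 incorrectly concludes that x = 3 is the only solution. The proof shows that x = 3 is A solution (existence), but does not show it is the ONLY solution (uniqueness). In fact, x = -3 is also a solution since (-3)^2 = 9. Finding one solution doesn't prove there are no others.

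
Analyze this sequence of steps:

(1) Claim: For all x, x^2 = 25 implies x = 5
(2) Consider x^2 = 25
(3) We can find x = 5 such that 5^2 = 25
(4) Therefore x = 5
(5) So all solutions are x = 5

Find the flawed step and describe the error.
Step 4: Therefore x = 5

Step 4 incorrectly concludes that x = 5 is the only solution. The proof shows that x = 5 is A solution (existence), but does not show it is the ONLY solution (uniqueness). In fact, x = -5 is also a solution since (-5)^2 = 25. Finding one solution doesn't prove there are no others.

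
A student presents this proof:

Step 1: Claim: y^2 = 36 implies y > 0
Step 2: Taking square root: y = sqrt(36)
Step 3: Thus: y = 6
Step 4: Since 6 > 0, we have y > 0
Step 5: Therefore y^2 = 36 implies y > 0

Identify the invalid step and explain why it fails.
Step 2: Taking square root: y = sqrt(36)

Step 2 takes the square root and assumes the positive root only. The equation y^2 = 36 actually has two solutions: y = 6 and y = -6. The proof silently assumes y > 0 without justification, then uses this assumption to conclude y > 0, which is circular. The counterexample y = -6 shows the claim is false.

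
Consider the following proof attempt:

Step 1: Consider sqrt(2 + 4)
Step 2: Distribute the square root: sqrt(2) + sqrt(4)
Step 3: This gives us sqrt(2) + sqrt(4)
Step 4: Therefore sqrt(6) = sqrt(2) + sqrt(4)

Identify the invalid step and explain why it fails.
Step 2: Distribute the square root: sqrt(2) + sqrt(4)

Step 2 incorrectly 'distributes' the square root over addition. The square root function does not distribute: sqrt(a + b) ≠ sqrt(a) + sqrt(b). In fact, sqrt(2 + 4) = sqrt(6) ≈ 2.4495, while sqrt(2) + sqrt(4) ≈ 3.4142.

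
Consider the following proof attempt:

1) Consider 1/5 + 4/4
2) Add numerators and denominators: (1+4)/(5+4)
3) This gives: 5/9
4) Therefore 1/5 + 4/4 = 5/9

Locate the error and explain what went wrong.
Step 2: Add numerators and denominators: (1+4)/(5+4)

Step 2 incorrectly adds fractions by separately adding numerators and denominators. This is wrong. The correct method requires a common denominator: 1/5 + 4/4 = (1×4 + 4×5)/(5×4) = 24/20 = 6/5. The method used gives 5/9, which is different.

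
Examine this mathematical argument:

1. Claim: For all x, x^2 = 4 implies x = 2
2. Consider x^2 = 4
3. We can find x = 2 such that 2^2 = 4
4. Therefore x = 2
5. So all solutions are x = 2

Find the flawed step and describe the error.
Step 4: Therefore x = 2

Step 4 incorrectly concludes that x = 2 is the only solution. The proof shows that x = 2 is A solution (existence), but does not show it is the ONLY solution (uniqueness). In fact, x = -2 is also a solution since (-2)^2 = 4. Finding one solution doesn't prove there are no others.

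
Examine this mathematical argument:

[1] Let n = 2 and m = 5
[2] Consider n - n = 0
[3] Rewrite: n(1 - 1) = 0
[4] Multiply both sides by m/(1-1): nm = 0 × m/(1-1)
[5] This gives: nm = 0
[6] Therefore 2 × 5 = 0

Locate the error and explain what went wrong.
Step 4: Multiply both sides by m/(1-1): nm = 0 × m/(1-1)

Step 4 multiplies both sides by m/(1-1). However, 1-1 = 0, so this is multiplication by m/0, which is undefined. We cannot multiply by an undefined expression.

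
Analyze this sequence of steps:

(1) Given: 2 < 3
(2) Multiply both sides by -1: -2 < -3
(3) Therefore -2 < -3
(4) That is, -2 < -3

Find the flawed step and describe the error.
Step 2: Multiply both sides by -1: -2 < -3

Step 2 multiplies both sides by -1 but fails to reverse the inequality sign. When multiplying (or dividing) an inequality by a negative number, the direction must be reversed. Since 2 < 3, we should get -2 > -3, i.e., -2 > -3.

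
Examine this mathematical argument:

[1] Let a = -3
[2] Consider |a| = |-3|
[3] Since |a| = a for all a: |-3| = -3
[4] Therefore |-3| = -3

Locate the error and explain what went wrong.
Step 3: Since |a| = a for all a: |-3| = -3

Step 3 incorrectly states that |a| = a for all a. The correct definition is |a| = a when a >= 0, and |a| = -a when a < 0. Since -3 < 0, we have |-3| = -(-3) = 3, not -3.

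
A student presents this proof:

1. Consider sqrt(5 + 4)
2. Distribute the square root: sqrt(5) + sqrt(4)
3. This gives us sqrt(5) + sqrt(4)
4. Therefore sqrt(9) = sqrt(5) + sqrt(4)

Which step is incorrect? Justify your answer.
Step 2: Distribute the square root: sqrt(5) + sqrt(4)

Step 2 incorrectly 'distributes' the square root over addition. The square root function does not distribute: sqrt(a + b) ≠ sqrt(a) + sqrt(b). In fact, sqrt(5 + 4) = sqrt(9) ≈ 3.0000, while sqrt(5) + sqrt(4) ≈ 4.2361.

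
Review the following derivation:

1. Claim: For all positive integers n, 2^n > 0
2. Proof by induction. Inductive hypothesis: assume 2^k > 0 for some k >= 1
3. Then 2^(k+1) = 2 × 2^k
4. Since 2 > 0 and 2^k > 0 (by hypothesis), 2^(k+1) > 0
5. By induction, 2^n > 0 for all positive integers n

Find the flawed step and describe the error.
Step 5: By induction, 2^n > 0 for all positive integers n

Step 5 concludes the proof by induction, but no base case was ever established. A valid induction proof requires: (1) a base case proving 2^1 > 0, and (2) an inductive step showing IF 2^k > 0 THEN 2^(k+1) > 0. Steps 2-4 correctly establish the inductive step, but without the base case the conclusion in step 5 does not follow.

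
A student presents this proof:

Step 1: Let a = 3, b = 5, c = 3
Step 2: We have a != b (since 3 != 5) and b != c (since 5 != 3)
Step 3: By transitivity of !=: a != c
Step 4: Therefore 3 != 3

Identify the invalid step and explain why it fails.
Step 3: By transitivity of !=: a != c

Step 3 incorrectly applies transitivity to the '!=' relation. Transitivity states: if a R b and b R c, then a R c. However, '!=' is not transitive. Counterexample: 3 != 5 and 5 != 3, but 3 = 3 (both equal 3). Transitivity holds for relations like <, <=, =, but not for !=.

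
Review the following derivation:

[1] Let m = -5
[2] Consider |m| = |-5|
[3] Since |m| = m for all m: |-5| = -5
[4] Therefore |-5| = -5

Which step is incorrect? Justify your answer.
Step 3: Since |m| = m for all m: |-5| = -5

Step 3 incorrectly states that |m| = m for all m. The correct definition is |m| = m when m >= 0, and |m| = -m when m < 0. Since -5 < 0, we have |-5| = -(-5) = 5, not -5.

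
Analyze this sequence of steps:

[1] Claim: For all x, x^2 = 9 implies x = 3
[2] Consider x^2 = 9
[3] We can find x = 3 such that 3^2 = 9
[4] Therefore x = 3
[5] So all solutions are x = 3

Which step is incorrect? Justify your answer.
Step 4: Therefore x = 3

Step 4 incorrectly concludes that x = 3 is the only solution. The proof shows that x = 3 is A solution (existence), but does not show it is the ONLY solution (uniqueness). In fact, x = -3 is also a solution since (-3)^2 = 9. Finding one solution doesn't prove there are no others.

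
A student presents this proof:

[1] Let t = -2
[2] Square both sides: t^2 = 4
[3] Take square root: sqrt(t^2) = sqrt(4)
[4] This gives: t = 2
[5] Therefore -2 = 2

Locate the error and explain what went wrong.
Step 4: This gives: t = 2

Step 4 incorrectly states that sqrt(t^2) = t. The correct identity is sqrt(t^2) = |t|. Since t = -2 < 0, we have sqrt(t^2) = |-2| = 2, not t = -2.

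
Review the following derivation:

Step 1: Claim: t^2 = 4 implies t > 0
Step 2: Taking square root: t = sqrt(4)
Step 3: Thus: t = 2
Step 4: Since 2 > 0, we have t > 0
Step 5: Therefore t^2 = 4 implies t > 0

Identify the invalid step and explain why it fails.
Step 2: Taking square root: t = sqrt(4)

Step 2 takes the square root and assumes the positive root only. The equation t^2 = 4 actually has two solutions: t = 2 and t = -2. The proof silently assumes t > 0 without justification, then uses this assumption to conclude t > 0, which is circular. The counterexample t = -2 shows the claim is false.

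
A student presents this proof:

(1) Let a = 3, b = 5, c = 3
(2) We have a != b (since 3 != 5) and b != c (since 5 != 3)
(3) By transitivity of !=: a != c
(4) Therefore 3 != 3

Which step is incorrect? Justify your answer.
Step 3: By transitivity of !=: a != c

Step 3 incorrectly applies transitivity to the '!=' relation. Transitivity states: if a R b and b R c, then a R c. However, '!=' is not transitive. Counterexample: 3 != 5 and 5 != 3, but 3 = 3 (both equal 3). Transitivity holds for relations like <, <=, =, but not for !=.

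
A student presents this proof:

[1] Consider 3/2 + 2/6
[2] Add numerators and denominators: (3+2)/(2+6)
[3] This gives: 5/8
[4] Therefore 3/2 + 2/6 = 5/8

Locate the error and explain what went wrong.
Step 2: Add numerators and denominators: (3+2)/(2+6)

Step 2 incorrectly adds fractions by separately adding numerators and denominators. This is wrong. The correct method requires a common denominator: 3/2 + 2/6 = (3×6 + 2×2)/(2×6) = 22/12 = 11/6. The method used gives 5/8, which is different.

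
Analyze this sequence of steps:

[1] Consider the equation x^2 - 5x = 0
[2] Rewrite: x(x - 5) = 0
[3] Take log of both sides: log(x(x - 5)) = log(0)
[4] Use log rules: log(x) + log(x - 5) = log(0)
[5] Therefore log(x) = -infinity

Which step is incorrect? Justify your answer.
Step 3: Take log of both sides: log(x(x - 5)) = log(0)

Step 3 takes the logarithm of both sides, resulting in log(0) on the right side. The logarithm is only defined for positive numbers; log(0) is undefined (approaches negative infinity). This operation is invalid.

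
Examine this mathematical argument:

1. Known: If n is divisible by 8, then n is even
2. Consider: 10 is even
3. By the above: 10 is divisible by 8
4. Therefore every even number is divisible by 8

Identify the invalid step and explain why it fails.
Step 3: By the above: 10 is divisible by 8

Step 3 commits the fallacy of affirming the consequent. The known fact 'divisible by 8 → even' does NOT imply 'even → divisible by 8'. That would be the converse, which is false. For example, 10 is even but 10 ÷ 8 = 1.25, which is not an integer.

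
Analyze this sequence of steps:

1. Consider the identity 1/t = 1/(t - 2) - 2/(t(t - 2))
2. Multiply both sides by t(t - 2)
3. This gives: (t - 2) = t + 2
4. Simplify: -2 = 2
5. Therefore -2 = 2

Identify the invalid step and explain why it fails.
Step 3: This gives: (t - 2) = t + 2

Step 3 makes a sign error when clearing denominators. Multiplying -2/(t(t - 2)) by t(t - 2) gives -2, not +2. The correct result is (t - 2) = t - 2, which is trivially true, not (t - 2) = t + 2. (Step 1 is a valid identity: 1/(t - 2) - 2/(t(t - 2)) = (t - 2)/(t(t - 2)) = 1/t.)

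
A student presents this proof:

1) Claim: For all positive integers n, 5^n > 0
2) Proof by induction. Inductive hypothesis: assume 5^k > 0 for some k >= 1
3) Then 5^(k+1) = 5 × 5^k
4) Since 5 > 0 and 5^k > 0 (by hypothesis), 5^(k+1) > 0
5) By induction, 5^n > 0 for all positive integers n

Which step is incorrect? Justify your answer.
Step 5: By induction, 5^n > 0 for all positive integers n

Step 5 concludes the proof by induction, but no base case was ever established. A valid induction proof requires: (1) a base case proving 5^1 > 0, and (2) an inductive step showing IF 5^k > 0 THEN 5^(k+1) > 0. Steps 2-4 correctly establish the inductive step, but without the base case the conclusion in step 5 does not follow.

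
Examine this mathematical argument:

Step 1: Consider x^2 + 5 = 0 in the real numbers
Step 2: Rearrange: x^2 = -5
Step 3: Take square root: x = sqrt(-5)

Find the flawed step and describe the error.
Step 3: Take square root: x = sqrt(-5)

Step 3 takes the square root of -5, which is negative. In the real number system, the square root of a negative number is undefined. The equation x^2 + 5 = 0 has no real solutions. Square roots of negative numbers only exist in the complex numbers.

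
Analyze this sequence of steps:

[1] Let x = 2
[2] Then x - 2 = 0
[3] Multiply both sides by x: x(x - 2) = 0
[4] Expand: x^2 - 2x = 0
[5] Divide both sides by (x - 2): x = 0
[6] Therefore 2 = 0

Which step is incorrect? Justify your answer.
Step 5: Divide both sides by (x - 2): x = 0

Step 5 divides both sides by (x - 2). However, since x = 2, we have (x - 2) = 0. Division by zero is undefined, making this step invalid.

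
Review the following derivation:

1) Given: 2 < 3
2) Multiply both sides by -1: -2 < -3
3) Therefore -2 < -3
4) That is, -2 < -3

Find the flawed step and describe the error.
Step 2: Multiply both sides by -1: -2 < -3

Step 2 multiplies both sides by -1 but fails to reverse the inequality sign. When multiplying (or dividing) an inequality by a negative number, the direction must be reversed. Since 2 < 3, we should get -2 > -3, i.e., -2 > -3.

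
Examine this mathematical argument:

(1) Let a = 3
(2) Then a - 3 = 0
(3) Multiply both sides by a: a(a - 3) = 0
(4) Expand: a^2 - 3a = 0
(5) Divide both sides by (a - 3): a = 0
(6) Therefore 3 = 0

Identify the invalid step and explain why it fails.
Step 5: Divide both sides by (a - 3): a = 0

Step 5 divides both sides by (a - 3). However, since a = 3, we have (a - 3) = 0. Division by zero is undefined, making this step invalid.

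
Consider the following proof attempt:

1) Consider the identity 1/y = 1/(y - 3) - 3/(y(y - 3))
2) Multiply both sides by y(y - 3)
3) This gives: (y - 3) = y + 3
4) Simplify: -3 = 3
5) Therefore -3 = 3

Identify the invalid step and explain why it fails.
Step 3: This gives: (y - 3) = y + 3

Step 3 makes a sign error when clearing denominators. Multiplying -3/(y(y - 3)) by y(y - 3) gives -3, not +3. The correct result is (y - 3) = y - 3, which is trivially true, not (y - 3) = y + 3. (Step 1 is a valid identity: 1/(y - 3) - 3/(y(y - 3)) = (y - 3)/(y(y - 3)) = 1/y.)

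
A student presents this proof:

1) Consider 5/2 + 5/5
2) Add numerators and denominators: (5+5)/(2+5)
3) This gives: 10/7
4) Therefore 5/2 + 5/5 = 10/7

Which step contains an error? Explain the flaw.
Step 2: Add numerators and denominators: (5+5)/(2+5)

Step 2 incorrectly adds fractions by separately adding numerators and denominators. This is wrong. The correct method requires a common denominator: 5/2 + 5/5 = (5×5 + 5×2)/(2×5) = 35/10 = 7/2. The method used gives 10/7, which is different.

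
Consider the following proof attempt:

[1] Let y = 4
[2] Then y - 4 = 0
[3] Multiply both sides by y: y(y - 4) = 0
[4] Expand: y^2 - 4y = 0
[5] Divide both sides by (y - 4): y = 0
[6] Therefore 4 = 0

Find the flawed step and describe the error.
Step 5: Divide both sides by (y - 4): y = 0

Step 5 divides both sides by (y - 4). However, since y = 4, we have (y - 4) = 0. Division by zero is undefined, making this step invalid.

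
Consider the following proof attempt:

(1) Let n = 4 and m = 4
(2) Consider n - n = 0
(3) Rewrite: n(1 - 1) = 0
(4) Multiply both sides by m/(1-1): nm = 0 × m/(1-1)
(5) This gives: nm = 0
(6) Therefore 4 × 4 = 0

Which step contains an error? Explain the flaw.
Step 4: Multiply both sides by m/(1-1): nm = 0 × m/(1-1)

Step 4 multiplies both sides by m/(1-1). However, 1-1 = 0, so this is multiplication by m/0, which is undefined. We cannot multiply by an undefined expression.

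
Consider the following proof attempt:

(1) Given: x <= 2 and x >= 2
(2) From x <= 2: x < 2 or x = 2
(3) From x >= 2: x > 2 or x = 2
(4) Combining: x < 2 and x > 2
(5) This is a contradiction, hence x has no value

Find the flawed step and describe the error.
Step 4: Combining: x < 2 and x > 2

Step 4 incorrectly combines the conditions. From x <= 2 and x >= 2, the intersection is x = 2. The error treats the 'or' cases as 'and' requirements. The correct conclusion is that x = 2 is the unique solution, not that no solution exists.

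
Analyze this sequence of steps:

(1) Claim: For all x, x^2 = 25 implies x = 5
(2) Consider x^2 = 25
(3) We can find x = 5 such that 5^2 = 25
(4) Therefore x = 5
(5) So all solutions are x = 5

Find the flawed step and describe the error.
Step 4: Therefore x = 5

Step 4 incorrectly concludes that x = 5 is the only solution. The proof shows that x = 5 is A solution (existence), but does not show it is the ONLY solution (uniqueness). In fact, x = -5 is also a solution since (-5)^2 = 25. Finding one solution doesn't prove there are no others.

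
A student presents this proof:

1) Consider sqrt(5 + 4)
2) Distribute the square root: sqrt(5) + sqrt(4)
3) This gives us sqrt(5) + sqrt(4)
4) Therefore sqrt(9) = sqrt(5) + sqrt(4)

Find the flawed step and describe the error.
Step 2: Distribute the square root: sqrt(5) + sqrt(4)

Step 2 incorrectly 'distributes' the square root over addition. The square root function does not distribute: sqrt(a + b) ≠ sqrt(a) + sqrt(b). In fact, sqrt(5 + 4) = sqrt(9) ≈ 3.0000, while sqrt(5) + sqrt(4) ≈ 4.2361.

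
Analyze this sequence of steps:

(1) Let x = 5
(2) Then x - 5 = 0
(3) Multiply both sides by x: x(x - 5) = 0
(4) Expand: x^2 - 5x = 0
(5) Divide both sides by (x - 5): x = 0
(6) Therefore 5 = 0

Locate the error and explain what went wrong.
Step 5: Divide both sides by (x - 5): x = 0

Step 5 divides both sides by (x - 5). However, since x = 5, we have (x - 5) = 0. Division by zero is undefined, making this step invalid.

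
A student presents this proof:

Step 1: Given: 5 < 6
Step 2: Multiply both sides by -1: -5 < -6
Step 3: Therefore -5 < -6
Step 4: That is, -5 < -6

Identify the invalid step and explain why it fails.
Step 2: Multiply both sides by -1: -5 < -6

Step 2 multiplies both sides by -1 but fails to reverse the inequality sign. When multiplying (or dividing) an inequality by a negative number, the direction must be reversed. Since 5 < 6, we should get -5 > -6, i.e., -5 > -6.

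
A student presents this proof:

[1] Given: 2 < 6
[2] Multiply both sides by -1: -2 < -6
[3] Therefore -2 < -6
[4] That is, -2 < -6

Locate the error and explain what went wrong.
Step 2: Multiply both sides by -1: -2 < -6

Step 2 multiplies both sides by -1 but fails to reverse the inequality sign. When multiplying (or dividing) an inequality by a negative number, the direction must be reversed. Since 2 < 6, we should get -2 > -6, i.e., -2 > -6.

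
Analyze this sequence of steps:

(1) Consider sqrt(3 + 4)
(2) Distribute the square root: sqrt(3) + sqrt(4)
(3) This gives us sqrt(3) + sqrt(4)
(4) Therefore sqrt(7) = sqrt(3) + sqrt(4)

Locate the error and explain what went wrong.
Step 2: Distribute the square root: sqrt(3) + sqrt(4)

Step 2 incorrectly 'distributes' the square root over addition. The square root function does not distribute: sqrt(a + b) ≠ sqrt(a) + sqrt(b). In fact, sqrt(3 + 4) = sqrt(7) ≈ 2.6458, while sqrt(3) + sqrt(4) ≈ 3.7321.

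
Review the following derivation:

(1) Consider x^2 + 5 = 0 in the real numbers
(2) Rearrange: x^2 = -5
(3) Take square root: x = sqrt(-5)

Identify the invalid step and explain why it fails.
Step 3: Take square root: x = sqrt(-5)

Step 3 takes the square root of -5, which is negative. In the real number system, the square root of a negative number is undefined. The equation x^2 + 5 = 0 has no real solutions. Square roots of negative numbers only exist in the complex numbers.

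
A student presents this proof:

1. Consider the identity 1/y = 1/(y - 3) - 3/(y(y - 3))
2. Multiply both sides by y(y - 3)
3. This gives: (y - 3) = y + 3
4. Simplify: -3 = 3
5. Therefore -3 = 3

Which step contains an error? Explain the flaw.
Step 3: This gives: (y - 3) = y + 3

Step 3 makes a sign error when clearing denominators. Multiplying -3/(y(y - 3)) by y(y - 3) gives -3, not +3. The correct result is (y - 3) = y - 3, which is trivially true, not (y - 3) = y + 3. (Step 1 is a valid identity: 1/(y - 3) - 3/(y(y - 3)) = (y - 3)/(y(y - 3)) = 1/y.)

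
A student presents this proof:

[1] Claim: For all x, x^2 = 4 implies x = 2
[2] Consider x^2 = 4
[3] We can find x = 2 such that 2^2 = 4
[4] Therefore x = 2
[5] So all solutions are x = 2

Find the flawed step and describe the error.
Step 4: Therefore x = 2

Step 4 incorrectly concludes that x = 2 is the only solution. The proof shows that x = 2 is A solution (existence), but does not show it is the ONLY solution (uniqueness). In fact, x = -2 is also a solution since (-2)^2 = 4. Finding one solution doesn't prove there are no others.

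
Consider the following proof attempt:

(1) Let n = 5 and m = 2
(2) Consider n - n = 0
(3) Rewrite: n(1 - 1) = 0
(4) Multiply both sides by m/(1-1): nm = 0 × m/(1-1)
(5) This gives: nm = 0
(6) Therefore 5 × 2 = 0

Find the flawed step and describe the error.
Step 4: Multiply both sides by m/(1-1): nm = 0 × m/(1-1)

Step 4 multiplies both sides by m/(1-1). However, 1-1 = 0, so this is multiplication by m/0, which is undefined. We cannot multiply by an undefined expression.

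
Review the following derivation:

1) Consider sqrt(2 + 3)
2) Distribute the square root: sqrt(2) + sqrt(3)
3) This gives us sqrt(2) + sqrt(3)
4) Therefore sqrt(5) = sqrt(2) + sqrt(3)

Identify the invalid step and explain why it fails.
Step 2: Distribute the square root: sqrt(2) + sqrt(3)

Step 2 incorrectly 'distributes' the square root over addition. The square root function does not distribute: sqrt(a + b) ≠ sqrt(a) + sqrt(b). In fact, sqrt(2 + 3) = sqrt(5) ≈ 2.2361, while sqrt(2) + sqrt(3) ≈ 3.1463.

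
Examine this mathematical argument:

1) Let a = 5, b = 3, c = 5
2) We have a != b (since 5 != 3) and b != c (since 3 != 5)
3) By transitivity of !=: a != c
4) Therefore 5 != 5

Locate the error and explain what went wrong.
Step 3: By transitivity of !=: a != c

Step 3 incorrectly applies transitivity to the '!=' relation. Transitivity states: if a R b and b R c, then a R c. However, '!=' is not transitive. Counterexample: 5 != 3 and 3 != 5, but 5 = 5 (both equal 5). Transitivity holds for relations like <, <=, =, but not for !=.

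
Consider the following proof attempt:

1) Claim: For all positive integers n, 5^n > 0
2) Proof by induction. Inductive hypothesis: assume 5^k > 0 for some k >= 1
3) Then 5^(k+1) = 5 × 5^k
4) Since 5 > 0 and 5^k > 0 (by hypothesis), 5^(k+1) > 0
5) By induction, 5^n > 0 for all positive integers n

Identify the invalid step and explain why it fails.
Step 5: By induction, 5^n > 0 for all positive integers n

Step 5 concludes the proof by induction, but no base case was ever established. A valid induction proof requires: (1) a base case proving 5^1 > 0, and (2) an inductive step showing IF 5^k > 0 THEN 5^(k+1) > 0. Steps 2-4 correctly establish the inductive step, but without the base case the conclusion in step 5 does not follow.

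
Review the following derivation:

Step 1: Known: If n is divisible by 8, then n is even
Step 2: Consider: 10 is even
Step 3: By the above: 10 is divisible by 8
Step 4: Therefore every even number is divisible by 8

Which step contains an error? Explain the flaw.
Step 3: By the above: 10 is divisible by 8

Step 3 commits the fallacy of affirming the consequent. The known fact 'divisible by 8 → even' does NOT imply 'even → divisible by 8'. That would be the converse, which is false. For example, 10 is even but 10 ÷ 8 = 1.25, which is not an integer.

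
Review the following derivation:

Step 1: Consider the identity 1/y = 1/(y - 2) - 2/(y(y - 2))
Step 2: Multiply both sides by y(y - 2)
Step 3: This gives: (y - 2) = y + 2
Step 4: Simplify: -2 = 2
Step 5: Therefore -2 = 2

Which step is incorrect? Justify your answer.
Step 3: This gives: (y - 2) = y + 2

Step 3 makes a sign error when clearing denominators. Multiplying -2/(y(y - 2)) by y(y - 2) gives -2, not +2. The correct result is (y - 2) = y - 2, which is trivially true, not (y - 2) = y + 2. (Step 1 is a valid identity: 1/(y - 2) - 2/(y(y - 2)) = (y - 2)/(y(y - 2)) = 1/y.)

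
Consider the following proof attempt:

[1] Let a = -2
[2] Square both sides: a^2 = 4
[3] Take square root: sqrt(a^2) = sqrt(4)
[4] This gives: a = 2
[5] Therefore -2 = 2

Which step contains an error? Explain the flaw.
Step 4: This gives: a = 2

Step 4 incorrectly states that sqrt(a^2) = a. The correct identity is sqrt(a^2) = |a|. Since a = -2 < 0, we have sqrt(a^2) = |-2| = 2, not a = -2.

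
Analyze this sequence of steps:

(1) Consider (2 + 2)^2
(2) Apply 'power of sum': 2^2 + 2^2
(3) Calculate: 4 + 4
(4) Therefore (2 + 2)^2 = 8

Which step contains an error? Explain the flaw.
Step 2: Apply 'power of sum': 2^2 + 2^2

Step 2 incorrectly applies a non-existent rule '(a+b)^n = a^n + b^n'. This is false in general. The correct expansion uses the binomial theorem. The actual value is (2 + 2)^2 = 4^2 = 16, not 8.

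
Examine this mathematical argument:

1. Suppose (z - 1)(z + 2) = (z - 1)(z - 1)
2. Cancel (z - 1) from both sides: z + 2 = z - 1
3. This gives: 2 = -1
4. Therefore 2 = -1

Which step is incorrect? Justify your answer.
Step 2: Cancel (z - 1) from both sides: z + 2 = z - 1

Step 2 cancels (z - 1) from both sides. This is only valid if (z - 1) ≠ 0, i.e., z ≠ 1. When z = 1, both sides equal zero regardless of the other factors. The correct approach requires considering z = 1 as a separate case.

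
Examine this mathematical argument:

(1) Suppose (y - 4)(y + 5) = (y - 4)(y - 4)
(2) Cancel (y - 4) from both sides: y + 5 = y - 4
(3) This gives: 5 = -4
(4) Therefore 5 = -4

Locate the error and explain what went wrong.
Step 2: Cancel (y - 4) from both sides: y + 5 = y - 4

Step 2 cancels (y - 4) from both sides. This is only valid if (y - 4) ≠ 0, i.e., y ≠ 4. When y = 4, both sides equal zero regardless of the other factors. The correct approach requires considering y = 4 as a separate case.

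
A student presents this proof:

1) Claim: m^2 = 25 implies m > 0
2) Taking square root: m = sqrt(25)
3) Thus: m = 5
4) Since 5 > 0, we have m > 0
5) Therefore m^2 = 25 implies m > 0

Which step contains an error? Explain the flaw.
Step 2: Taking square root: m = sqrt(25)

Step 2 takes the square root and assumes the positive root only. The equation m^2 = 25 actually has two solutions: m = 5 and m = -5. The proof silently assumes m > 0 without justification, then uses this assumption to conclude m > 0, which is circular. The counterexample m = -5 shows the claim is false.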